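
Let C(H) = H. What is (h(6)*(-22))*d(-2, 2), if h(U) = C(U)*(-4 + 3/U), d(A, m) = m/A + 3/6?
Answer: -231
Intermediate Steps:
d(A, m) = ½ + m/A (d(A, m) = m/A + 3*(⅙) = m/A + ½ = ½ + m/A)
h(U) = U*(-4 + 3/U)
(h(6)*(-22))*d(-2, 2) = ((3 - 4*6)*(-22))*((2 + (½)*(-2))/(-2)) = ((3 - 24)*(-22))*(-(2 - 1)/2) = (-21*(-22))*(-½*1) = 462*(-½) = -231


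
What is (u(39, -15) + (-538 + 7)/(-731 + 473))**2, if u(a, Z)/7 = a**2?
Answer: 838724440761/7396 ≈ 1.1340e+8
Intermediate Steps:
u(a, Z) = 7*a**2
(u(39, -15) + (-538 + 7)/(-731 + 473))**2 = (7*39**2 + (-538 + 7)/(-731 + 473))**2 = (7*1521 - 531/(-258))**2 = (10647 - 531*(-1/258))**2 = (10647 + 177/86)**2 = (915819/86)**2 = 838724440761/7396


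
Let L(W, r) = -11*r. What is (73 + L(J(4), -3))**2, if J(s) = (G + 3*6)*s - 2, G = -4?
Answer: 11236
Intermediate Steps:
J(s) = -2 + 14*s (J(s) = (-4 + 3*6)*s - 2 = (-4 + 18)*s - 2 = 14*s - 2 = -2 + 14*s)
(73 + L(J(4), -3))**2 = (73 - 11*(-3))**2 = (73 + 33)**2 = 106**2 = 11236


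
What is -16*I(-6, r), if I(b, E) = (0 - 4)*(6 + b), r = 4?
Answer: 0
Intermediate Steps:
I(b, E) = -24 - 4*b (I(b, E) = -4*(6 + b) = -24 - 4*b)
-16*I(-6, r) = -16*(-24 - 4*(-6)) = -16*(-24 + 24) = -16*0 = 0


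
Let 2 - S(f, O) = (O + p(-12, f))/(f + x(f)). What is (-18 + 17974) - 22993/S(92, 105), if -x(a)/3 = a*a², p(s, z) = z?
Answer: 30181959600/4672141 ≈ 6460.0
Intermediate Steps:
x(a) = -3*a³ (x(a) = -3*a*a² = -3*a³)
S(f, O) = 2 - (O + f)/(f - 3*f³)
(-18 + 17974) - 22993/S(92, 105) = (-18 + 17974) - 22993*(-1*92 + 3*92³)/(105 - 1*92 + 6*92³) = 17956 - 22993*(-92 + 3*778688)/(105 - 92 + 6*778688) = 17956 - 22993*(-92 + 2336064)/(105 - 92 + 4672128) = 17956 - 22993/(4672141/2335972) = 17956 - 22993/((1/2335972)*4672141) = 17956 - 22993/4672141/2335972 = 17956 - 22993*2335972/4672141 = 17956 - 53711004196/4672141 = 30181959600/4672141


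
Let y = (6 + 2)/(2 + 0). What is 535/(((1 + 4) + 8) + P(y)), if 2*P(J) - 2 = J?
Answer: 535/16 ≈ 33.438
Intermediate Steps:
y = 4 (y = 8/2 = 8*(½) = 4)
P(J) = 1 + J/2
535/(((1 + 4) + 8) + P(y)) = 535/(((1 + 4) + 8) + (1 + (½)*4)) = 535/((5 + 8) + (1 + 2)) = 535/(13 + 3) = 535/16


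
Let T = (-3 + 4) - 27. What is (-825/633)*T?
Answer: 7150/211 ≈ 33.886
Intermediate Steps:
T = -26 (T = 1 - 27 = -26)
(-825/633)*T = -825/633*(-26) = -825*1/633*(-26) = -275/211*(-26) = 7150/211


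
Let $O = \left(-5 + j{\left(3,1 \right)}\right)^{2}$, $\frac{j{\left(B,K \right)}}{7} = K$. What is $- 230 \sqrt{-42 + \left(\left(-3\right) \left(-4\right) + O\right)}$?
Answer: $- 230 i \sqrt{26} \approx - 1172.8 i$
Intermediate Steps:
$j{\left(B,K \right)} = 7 K$
$O = 4$ ($O = \left(-5 + 7 \cdot 1\right)^{2} = \left(-5 + 7\right)^{2} = 2^{2} = 4$)
$- 230 \sqrt{-42 + \left(\left(-3\right) \left(-4\right) + O\right)} = - 230 \sqrt{-42 + \left(\left(-3\right) \left(-4\right) + 4\right)} = - 230 \sqrt{-42 + \left(12 + 4\right)} = - 230 \sqrt{-42 + 16} = - 230 \sqrt{-26} = - 230 i \sqrt{26}$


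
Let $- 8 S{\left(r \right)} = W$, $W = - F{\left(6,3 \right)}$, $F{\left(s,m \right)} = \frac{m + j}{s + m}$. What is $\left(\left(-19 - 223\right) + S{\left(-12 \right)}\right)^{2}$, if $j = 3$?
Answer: $\frac{8427409}{144} \approx 58524.0$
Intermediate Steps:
$F{\left(s,m \right)} = \frac{3 + m}{m + s}$ ($F{\left(s,m \right)} = \frac{m + 3}{s + m} = \frac{3 + m}{m + s}$)
$W = - \frac{2}{3}$ ($W = - \frac{3 + 3}{3 + 6} = - \frac{6}{9} = \left(-1\right) \frac{2}{3} = - \frac{2}{3} \approx -0.66667$)
$S{\left(r \right)} = \frac{1}{12}$ ($S{\left(r \right)} = \left(- \frac{1}{8}\right) \left(- \frac{2}{3}\right) = \frac{1}{12}$)
$\left(\left(-19 - 223\right) + S{\left(-12 \right)}\right)^{2} = \left(\left(-19 - 223\right) + \frac{1}{12}\right)^{2} = \left(-242 + \frac{1}{12}\right)^{2} = \left(- \frac{2903}{12}\right)^{2} = \frac{8427409}{144}$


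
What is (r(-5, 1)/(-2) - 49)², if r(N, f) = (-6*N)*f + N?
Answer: 15129/4 ≈ 3782.3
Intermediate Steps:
r(N, f) = N - 6*N*f (r(N, f) = -6*N*f + N = N - 6*N*f)
(r(-5, 1)/(-2) - 49)² = (-5*(1 - 6*1)/(-2) - 49)² = (-5*(1 - 6)*(-½) - 49)² = (-5*(-5)*(-½) - 49)² = (25*(-½) - 49)² = (-25/2 - 49)² = (-123/2)² = 15129/4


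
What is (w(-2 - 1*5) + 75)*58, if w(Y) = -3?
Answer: 4176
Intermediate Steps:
(w(-2 - 1*5) + 75)*58 = (-3 + 75)*58 = 72*58 = 4176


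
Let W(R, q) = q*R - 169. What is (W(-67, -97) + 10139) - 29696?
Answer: -13227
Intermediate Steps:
W(R, q) = -169 + R*q (W(R, q) = R*q - 169 = -169 + R*q)
(W(-67, -97) + 10139) - 29696 = ((-169 - 67*(-97)) + 10139) - 29696 = ((-169 + 6499) + 10139) - 29696 = (6330 + 10139) - 29696 = 16469 - 29696 = -13227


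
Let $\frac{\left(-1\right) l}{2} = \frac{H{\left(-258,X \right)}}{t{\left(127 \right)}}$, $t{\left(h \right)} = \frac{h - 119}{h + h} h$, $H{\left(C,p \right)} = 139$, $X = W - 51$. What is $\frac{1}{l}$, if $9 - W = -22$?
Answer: $- \frac{2}{139} \approx -0.014388$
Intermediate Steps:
$W = 31$ ($W = 9 - -22 = 9 + 22 = 31$)
$X = -20$ ($X = 31 - 51 = -20$)
$t{\left(h \right)} = - \frac{119}{2} + \frac{h}{2}$ ($t{\left(h \right)} = \frac{-119 + h}{2 h} h = - \frac{119}{2} + \frac{h}{2}$)
$l = - \frac{139}{2}$ ($l = - 2 \frac{139}{- \frac{119}{2} + \frac{1}{2} \cdot 127} = - 2 \frac{139}{- \frac{119}{2} + \frac{127}{2}} = - 2 \cdot \frac{139}{4} = - 2 \cdot 139 \cdot \frac{1}{4} = \left(-2\right) \frac{139}{4} = - \frac{139}{2} \approx -69.5$)
$\frac{1}{l} = \frac{1}{- \frac{139}{2}} = - \frac{2}{139}$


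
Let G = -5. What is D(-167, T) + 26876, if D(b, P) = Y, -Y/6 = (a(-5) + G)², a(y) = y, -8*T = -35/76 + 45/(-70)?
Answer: 26276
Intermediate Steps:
T = 587/4256 (T = -(-35/76 + 45/(-70))/8 = -(-35*1/76 + 45*(-1/70))/8 = -(-35/76 - 9/14)/8 = -⅛*(-587/532) = 587/4256 ≈ 0.13792)
Y = -600 (Y = -6*(-5 - 5)² = -6*(-10)² = -6*100 = -600)
D(b, P) = -600
D(-167, T) + 26876 = -600 + 26876 = 26276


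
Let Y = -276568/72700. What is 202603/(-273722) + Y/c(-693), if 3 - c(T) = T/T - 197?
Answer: -751705281999/990004572650 ≈ -0.75929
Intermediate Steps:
c(T) = 199 (c(T) = 3 - (T/T - 197) = 3 - (1 - 197) = 3 - 1*(-196) = 3 + 196 = 199)
Y = -69142/18175 (Y = -276568*1/72700 = -69142/18175 ≈ -3.8042)
202603/(-273722) + Y/c(-693) = 202603/(-273722) - 69142/18175/199 = 202603*(-1/273722) - 69142/18175*1/199 = -202603/273722 - 69142/3616825 = -751705281999/990004572650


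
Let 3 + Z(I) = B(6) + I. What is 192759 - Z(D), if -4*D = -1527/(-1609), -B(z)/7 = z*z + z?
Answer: 1242509943/6436 ≈ 1.9306e+5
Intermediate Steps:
B(z) = -7*z - 7*z² (B(z) = -7*(z*z + z) = -7*(z² + z) = -7*(z + z²) = -7*z - 7*z²)
D = -1527/6436 (D = -(-1527)/(4*(-1609)) = -(-1527)*(-1)/(4*1609) = -¼*1527/1609 = -1527/6436 ≈ -0.23726)
Z(I) = -297 + I (Z(I) = -3 + (-7*6*(1 + 6) + I) = -3 + (-7*6*7 + I) = -3 + (-294 + I) = -297 + I)
192759 - Z(D) = 192759 - (-297 - 1527/6436) = 192759 - 1*(-1913019/6436) = 192759 + 1913019/6436 = 1242509943/6436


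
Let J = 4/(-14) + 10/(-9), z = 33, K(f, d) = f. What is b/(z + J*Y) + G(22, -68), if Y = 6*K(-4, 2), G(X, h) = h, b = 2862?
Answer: -34894/1397 ≈ -24.978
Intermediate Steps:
J = -88/63 (J = 4*(-1/14) + 10*(-1/9) = -2/7 - 10/9 = -88/63 ≈ -1.3968)
Y = -24 (Y = 6*(-4) = -24)
b/(z + J*Y) + G(22, -68) = 2862/(33 - 88/63*(-24)) - 68 = 2862/(33 + 704/21) - 68 = 2862/(1397/21) - 68 = 2862*(21/1397) - 68 = 60102/1397 - 68 = -34894/1397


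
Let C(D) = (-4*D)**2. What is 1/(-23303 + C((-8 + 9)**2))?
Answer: -1/23287 ≈ -4.2942e-5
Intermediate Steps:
C(D) = 16*D**2
1/(-23303 + C((-8 + 9)**2)) = 1/(-23303 + 16*((-8 + 9)**2)**2) = 1/(-23303 + 16*(1**2)**2) = 1/(-23303 + 16*1**2) = 1/(-23303 + 16*1) = 1/(-23303 + 16) = 1/(-23287) = -1/23287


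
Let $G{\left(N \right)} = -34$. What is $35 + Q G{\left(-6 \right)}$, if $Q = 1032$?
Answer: $-35053$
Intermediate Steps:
$35 + Q G{\left(-6 \right)} = 35 + 1032 \left(-34\right) = 35 - 35088 = -35053$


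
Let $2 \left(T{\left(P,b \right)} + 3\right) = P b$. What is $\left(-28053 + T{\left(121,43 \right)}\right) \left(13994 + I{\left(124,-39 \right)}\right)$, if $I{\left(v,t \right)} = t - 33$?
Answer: $-354377549$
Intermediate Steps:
$T{\left(P,b \right)} = -3 + \frac{P b}{2}$
$I{\left(v,t \right)} = -33 + t$ ($I{\left(v,t \right)} = t - 33 = -33 + t$)
$\left(-28053 + T{\left(121,43 \right)}\right) \left(13994 + I{\left(124,-39 \right)}\right) = \left(-28053 - \left(3 - \frac{5203}{2}\right)\right) \left(13994 - 72\right) = \left(-28053 + \left(-3 + \frac{5203}{2}\right)\right) \left(13994 - 72\right) = \left(-28053 + \frac{5197}{2}\right) 13922 = \left(- \frac{50909}{2}\right) 13922 = -354377549$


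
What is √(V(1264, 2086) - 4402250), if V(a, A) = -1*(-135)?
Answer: I*√4402115 ≈ 2098.1*I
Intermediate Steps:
V(a, A) = 135
√(V(1264, 2086) - 4402250) = √(135 - 4402250) = √(-4402115) = I*√4402115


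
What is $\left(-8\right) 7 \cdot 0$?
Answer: $0$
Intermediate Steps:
$\left(-8\right) 7 \cdot 0 = \left(-56\right) 0 = 0$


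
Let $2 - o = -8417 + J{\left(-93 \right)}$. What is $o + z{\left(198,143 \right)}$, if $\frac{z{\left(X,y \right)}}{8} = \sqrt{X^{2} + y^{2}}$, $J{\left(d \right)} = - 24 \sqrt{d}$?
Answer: $8419 + 88 \sqrt{493} + 24 i \sqrt{93} \approx 10373.0 + 231.45 i$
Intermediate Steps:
$z{\left(X,y \right)} = 8 \sqrt{X^{2} + y^{2}}$
$o = 8419 + 24 i \sqrt{93}$ ($o = 2 - \left(-8417 - 24 \sqrt{-93}\right) = 2 - \left(-8417 - 24 i \sqrt{93}\right) = 2 + \left(8417 + 24 i \sqrt{93}\right) = 8419 + 24 i \sqrt{93} \approx 8419.0 + 231.45 i$)
$o + z{\left(198,143 \right)} = \left(8419 + 24 i \sqrt{93}\right) + 8 \sqrt{198^{2} + 143^{2}} = \left(8419 + 24 i \sqrt{93}\right) + 8 \sqrt{39204 + 20449} = \left(8419 + 24 i \sqrt{93}\right) + 8 \sqrt{59653} = \left(8419 + 24 i \sqrt{93}\right) + 8 \cdot 11 \sqrt{493} = \left(8419 + 24 i \sqrt{93}\right) + 88 \sqrt{493} = 8419 + 88 \sqrt{493} + 24 i \sqrt{93}$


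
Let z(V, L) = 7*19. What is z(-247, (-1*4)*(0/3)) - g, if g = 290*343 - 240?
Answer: -99097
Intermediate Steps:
z(V, L) = 133
g = 99230 (g = 99470 - 240 = 99230)
z(-247, (-1*4)*(0/3)) - g = 133 - 1*99230 = 133 - 99230 = -99097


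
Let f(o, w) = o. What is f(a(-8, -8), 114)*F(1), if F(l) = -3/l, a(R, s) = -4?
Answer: 12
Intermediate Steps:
f(a(-8, -8), 114)*F(1) = -(-12)/1 = -(-12) = -4*(-3) = 12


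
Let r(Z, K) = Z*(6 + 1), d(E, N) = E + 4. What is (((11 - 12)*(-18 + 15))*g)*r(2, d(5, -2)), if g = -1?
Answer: -42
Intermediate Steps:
d(E, N) = 4 + E
r(Z, K) = 7*Z (r(Z, K) = Z*7 = 7*Z)
(((11 - 12)*(-18 + 15))*g)*r(2, d(5, -2)) = (((11 - 12)*(-18 + 15))*(-1))*(7*2) = (-1*(-3)*(-1))*14 = (3*(-1))*14 = -3*14 = -42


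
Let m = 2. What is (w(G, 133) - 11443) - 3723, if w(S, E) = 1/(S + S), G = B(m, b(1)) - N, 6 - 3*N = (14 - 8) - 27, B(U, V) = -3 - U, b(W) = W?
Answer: -424649/28 ≈ -15166.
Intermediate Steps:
N = 9 (N = 2 - ((14 - 8) - 27)/3 = 2 - (6 - 27)/3 = 2 - 1/3*(-21) = 2 + 7 = 9)
G = -14 (G = (-3 - 1*2) - 1*9 = (-3 - 2) - 9 = -5 - 9 = -14)
w(S, E) = 1/(2*S)
(w(G, 133) - 11443) - 3723 = ((1/2)/(-14) - 11443) - 3723 = ((1/2)*(-1/14) - 11443) - 3723 = (-1/28 - 11443) - 3723 = -320405/28 - 3723 = -424649/28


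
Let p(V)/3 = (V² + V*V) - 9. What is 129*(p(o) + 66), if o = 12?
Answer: 116487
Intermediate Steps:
p(V) = -27 + 6*V² (p(V) = 3*((V² + V*V) - 9) = 3*((V² + V²) - 9) = 3*(2*V² - 9) = 3*(-9 + 2*V²) = -27 + 6*V²)
129*(p(o) + 66) = 129*((-27 + 6*12²) + 66) = 129*((-27 + 6*144) + 66) = 129*((-27 + 864) + 66) = 129*(837 + 66) = 129*903 = 116487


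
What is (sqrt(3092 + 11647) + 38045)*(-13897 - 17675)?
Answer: -1201156740 - 536724*sqrt(51) ≈ -1.2050e+9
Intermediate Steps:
(sqrt(3092 + 11647) + 38045)*(-13897 - 17675) = (sqrt(14739) + 38045)*(-31572) = (17*sqrt(51) + 38045)*(-31572) = (38045 + 17*sqrt(51))*(-31572) = -1201156740 - 536724*sqrt(51)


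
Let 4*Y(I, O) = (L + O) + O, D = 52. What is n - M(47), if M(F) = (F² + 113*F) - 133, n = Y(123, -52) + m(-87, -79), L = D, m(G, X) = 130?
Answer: -7270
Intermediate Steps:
L = 52
Y(I, O) = 13 + O/2 (Y(I, O) = ((52 + O) + O)/4 = (52 + 2*O)/4 = 13 + O/2)
n = 117 (n = (13 + (½)*(-52)) + 130 = (13 - 26) + 130 = -13 + 130 = 117)
M(F) = -133 + F² + 113*F
n - M(47) = 117 - (-133 + 47² + 113*47) = 117 - (-133 + 2209 + 5311) = 117 - 1*7387 = 117 - 7387 = -7270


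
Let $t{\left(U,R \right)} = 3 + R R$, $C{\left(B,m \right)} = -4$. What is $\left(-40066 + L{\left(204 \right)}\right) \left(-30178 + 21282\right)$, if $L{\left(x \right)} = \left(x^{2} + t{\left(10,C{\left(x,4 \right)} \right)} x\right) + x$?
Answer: $-50084480$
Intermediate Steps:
$t{\left(U,R \right)} = 3 + R^{2}$
$L{\left(x \right)} = x^{2} + 20 x$ ($L{\left(x \right)} = \left(x^{2} + \left(3 + \left(-4\right)^{2}\right) x\right) + x = \left(x^{2} + \left(3 + 16\right) x\right) + x = \left(x^{2} + 19 x\right) + x = x^{2} + 20 x$)
$\left(-40066 + L{\left(204 \right)}\right) \left(-30178 + 21282\right) = \left(-40066 + 204 \left(20 + 204\right)\right) \left(-30178 + 21282\right) = \left(-40066 + 204 \cdot 224\right) \left(-8896\right) = \left(-40066 + 45696\right) \left(-8896\right) = 5630 \left(-8896\right) = -50084480$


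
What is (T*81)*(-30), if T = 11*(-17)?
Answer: 454410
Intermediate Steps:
T = -187
(T*81)*(-30) = -187*81*(-30) = -15147*(-30) = 454410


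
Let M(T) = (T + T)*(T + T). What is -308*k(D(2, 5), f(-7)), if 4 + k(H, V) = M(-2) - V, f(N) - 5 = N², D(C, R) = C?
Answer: 12936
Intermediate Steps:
f(N) = 5 + N²
M(T) = 4*T² (M(T) = (2*T)*(2*T) = 4*T²)
k(H, V) = 12 - V (k(H, V) = -4 + (4*(-2)² - V) = -4 + (4*4 - V) = -4 + (16 - V) = 12 - V)
-308*k(D(2, 5), f(-7)) = -308*(12 - (5 + (-7)²)) = -308*(12 - (5 + 49)) = -308*(12 - 1*54) = -308*(12 - 54) = -308*(-42) = 12936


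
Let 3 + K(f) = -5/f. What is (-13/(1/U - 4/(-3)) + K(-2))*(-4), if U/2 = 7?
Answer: 2302/59 ≈ 39.017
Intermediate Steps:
U = 14 (U = 2*7 = 14)
K(f) = -3 - 5/f
(-13/(1/U - 4/(-3)) + K(-2))*(-4) = (-13/(1/14 - 4/(-3)) + (-3 - 5/(-2)))*(-4) = (-13/(1*(1/14) - 4*(-⅓)) + (-3 - 5*(-½)))*(-4) = (-13/(1/14 + 4/3) + (-3 + 5/2))*(-4) = (-13/59/42 - ½)*(-4) = (-13*42/59 - ½)*(-4) = (-546/59 - ½)*(-4) = -1151/118*(-4) = 2302/59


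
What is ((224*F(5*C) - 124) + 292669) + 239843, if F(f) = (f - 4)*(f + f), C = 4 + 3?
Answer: 1018468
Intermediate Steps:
C = 7
F(f) = 2*f*(-4 + f) (F(f) = (-4 + f)*(2*f) = 2*f*(-4 + f))
((224*F(5*C) - 124) + 292669) + 239843 = ((224*(2*(5*7)*(-4 + 5*7)) - 124) + 292669) + 239843 = ((224*(2*35*(-4 + 35)) - 124) + 292669) + 239843 = ((224*(2*35*31) - 124) + 292669) + 239843 = ((224*2170 - 124) + 292669) + 239843 = ((486080 - 124) + 292669) + 239843 = (485956 + 292669) + 239843 = 778625 + 239843 = 1018468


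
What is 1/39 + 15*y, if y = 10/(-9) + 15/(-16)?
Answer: -19159/624 ≈ -30.704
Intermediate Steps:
y = -295/144 (y = 10*(-⅑) + 15*(-1/16) = -10/9 - 15/16 = -295/144 ≈ -2.0486)
1/39 + 15*y = 1/39 + 15*(-295/144) = 1/39 - 1475/48 = -19159/624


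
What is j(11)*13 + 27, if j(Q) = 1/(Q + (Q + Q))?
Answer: 904/33 ≈ 27.394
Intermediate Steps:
j(Q) = 1/(3*Q) (j(Q) = 1/(Q + 2*Q) = 1/(3*Q))
j(11)*13 + 27 = ((⅓)/11)*13 + 27 = ((⅓)*(1/11))*13 + 27 = (1/33)*13 + 27 = 13/33 + 27 = 904/33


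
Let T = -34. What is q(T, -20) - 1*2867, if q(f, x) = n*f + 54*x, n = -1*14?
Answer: -3471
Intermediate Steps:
n = -14
q(f, x) = -14*f + 54*x
q(T, -20) - 1*2867 = (-14*(-34) + 54*(-20)) - 1*2867 = (476 - 1080) - 2867 = -604 - 2867 = -3471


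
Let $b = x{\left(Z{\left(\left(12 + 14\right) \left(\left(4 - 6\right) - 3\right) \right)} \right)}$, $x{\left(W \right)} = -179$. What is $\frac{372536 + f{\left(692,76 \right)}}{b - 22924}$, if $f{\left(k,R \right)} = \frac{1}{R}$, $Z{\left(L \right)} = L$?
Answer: $- \frac{9437579}{585276} \approx -16.125$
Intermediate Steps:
$b = -179$
$\frac{372536 + f{\left(692,76 \right)}}{b - 22924} = \frac{372536 + \frac{1}{76}}{-179 - 22924} = \frac{372536 + \frac{1}{76}}{-23103} = \frac{28312737}{76} \left(- \frac{1}{23103}\right) = - \frac{9437579}{585276}$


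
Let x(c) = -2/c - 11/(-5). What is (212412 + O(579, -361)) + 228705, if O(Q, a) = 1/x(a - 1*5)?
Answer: 890175021/2018 ≈ 4.4112e+5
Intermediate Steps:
x(c) = 11/5 - 2/c (x(c) = -2/c - 11*(-⅕) = -2/c + 11/5 = 11/5 - 2/c)
O(Q, a) = 1/(11/5 - 2/(-5 + a)) (O(Q, a) = 1/(11/5 - 2/(a - 1*5)) = 1/(11/5 - 2/(a - 5)) = 1/(11/5 - 2/(-5 + a)))
(212412 + O(579, -361)) + 228705 = (212412 + 5*(-5 - 361)/(-65 + 11*(-361))) + 228705 = (212412 + 5*(-366)/(-65 - 3971)) + 228705 = (212412 + 5*(-366)/(-4036)) + 228705 = (212412 + 5*(-1/4036)*(-366)) + 228705 = (212412 + 915/2018) + 228705 = 428648331/2018 + 228705 = 890175021/2018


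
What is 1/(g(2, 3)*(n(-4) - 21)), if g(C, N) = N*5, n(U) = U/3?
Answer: -1/335 ≈ -0.0029851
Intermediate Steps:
n(U) = U/3 (n(U) = U*(⅓) = U/3)
g(C, N) = 5*N
1/(g(2, 3)*(n(-4) - 21)) = 1/((5*3)*((⅓)*(-4) - 21)) = 1/(15*(-4/3 - 21)) = 1/(15*(-67/3)) = 1/(-335) = -1/335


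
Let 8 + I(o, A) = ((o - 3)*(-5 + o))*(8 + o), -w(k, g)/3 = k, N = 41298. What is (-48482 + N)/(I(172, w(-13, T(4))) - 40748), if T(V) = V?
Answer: -898/629923 ≈ -0.0014256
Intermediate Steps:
w(k, g) = -3*k
I(o, A) = -8 + (-5 + o)*(-3 + o)*(8 + o) (I(o, A) = -8 + ((o - 3)*(-5 + o))*(8 + o) = -8 + ((-3 + o)*(-5 + o))*(8 + o) = -8 + ((-5 + o)*(-3 + o))*(8 + o) = -8 + (-5 + o)*(-3 + o)*(8 + o))
(-48482 + N)/(I(172, w(-13, T(4))) - 40748) = (-48482 + 41298)/((112 + 172³ - 49*172) - 40748) = -7184/((112 + 5088448 - 8428) - 40748) = -7184/(5080132 - 40748) = -7184/5039384 = -7184*1/5039384 = -898/629923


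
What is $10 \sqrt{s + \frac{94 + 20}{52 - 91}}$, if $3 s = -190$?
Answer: $\frac{20 i \sqrt{25194}}{39} \approx 81.398 i$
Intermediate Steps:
$s = - \frac{190}{3}$ ($s = \frac{1}{3} \left(-190\right) = - \frac{190}{3} \approx -63.333$)
$10 \sqrt{s + \frac{94 + 20}{52 - 91}} = 10 \sqrt{- \frac{190}{3} + \frac{94 + 20}{52 - 91}} = 10 \sqrt{- \frac{190}{3} + \frac{114}{-39}} = 10 \sqrt{- \frac{190}{3} + 114 \left(- \frac{1}{39}\right)} = 10 \sqrt{- \frac{190}{3} - \frac{38}{13}} = 10 \sqrt{- \frac{2584}{39}} = 10 \frac{2 i \sqrt{25194}}{39} = \frac{20 i \sqrt{25194}}{39}$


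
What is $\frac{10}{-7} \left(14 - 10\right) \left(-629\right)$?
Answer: $\frac{25160}{7} \approx 3594.3$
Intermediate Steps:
$\frac{10}{-7} \left(14 - 10\right) \left(-629\right) = 10 \left(- \frac{1}{7}\right) \left(14 - 10\right) \left(-629\right) = - \frac{10 \left(14 - 10\right)}{7} \left(-629\right) = \left(- \frac{10}{7}\right) 4 \left(-629\right) = \left(- \frac{40}{7}\right) \left(-629\right) = \frac{25160}{7}$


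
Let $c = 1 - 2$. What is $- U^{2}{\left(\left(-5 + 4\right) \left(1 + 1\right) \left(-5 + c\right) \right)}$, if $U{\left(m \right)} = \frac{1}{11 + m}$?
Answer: $- \frac{1}{529} \approx -0.0018904$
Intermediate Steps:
$c = -1$ ($c = 1 - 2 = -1$)
$- U^{2}{\left(\left(-5 + 4\right) \left(1 + 1\right) \left(-5 + c\right) \right)} = - \left(\frac{1}{11 + \left(-5 + 4\right) \left(1 + 1\right) \left(-5 - 1\right)}\right)^{2} = - \left(\frac{1}{11 + \left(-1\right) 2 \left(-6\right)}\right)^{2} = - \left(\frac{1}{11 - -12}\right)^{2} = - \left(\frac{1}{11 + 12}\right)^{2} = - \left(\frac{1}{23}\right)^{2} = - \frac{1}{529}$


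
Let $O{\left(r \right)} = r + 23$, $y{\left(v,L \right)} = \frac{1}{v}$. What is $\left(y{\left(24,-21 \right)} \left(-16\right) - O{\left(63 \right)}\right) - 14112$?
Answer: $- \frac{42596}{3} \approx -14199.0$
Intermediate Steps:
$O{\left(r \right)} = 23 + r$
$\left(y{\left(24,-21 \right)} \left(-16\right) - O{\left(63 \right)}\right) - 14112 = \left(\frac{1}{24} \left(-16\right) - \left(23 + 63\right)\right) - 14112 = \left(\frac{1}{24} \left(-16\right) - 86\right) - 14112 = \left(- \frac{2}{3} - 86\right) - 14112 = - \frac{260}{3} - 14112 = - \frac{42596}{3}$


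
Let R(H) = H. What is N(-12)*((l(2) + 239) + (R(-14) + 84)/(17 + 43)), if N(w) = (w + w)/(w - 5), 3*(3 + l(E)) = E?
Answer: 5708/17 ≈ 335.76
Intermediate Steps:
l(E) = -3 + E/3
N(w) = 2*w/(-5 + w) (N(w) = (2*w)/(-5 + w) = 2*w/(-5 + w))
N(-12)*((l(2) + 239) + (R(-14) + 84)/(17 + 43)) = (2*(-12)/(-5 - 12))*(((-3 + (1/3)*2) + 239) + (-14 + 84)/(17 + 43)) = (2*(-12)/(-17))*(((-3 + 2/3) + 239) + 70/60) = (2*(-12)*(-1/17))*((-7/3 + 239) + 70*(1/60)) = 24*(710/3 + 7/6)/17 = (24/17)*(1427/6) = 5708/17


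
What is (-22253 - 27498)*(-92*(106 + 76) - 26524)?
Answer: 2152626268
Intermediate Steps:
(-22253 - 27498)*(-92*(106 + 76) - 26524) = -49751*(-92*182 - 26524) = -49751*(-16744 - 26524) = -49751*(-43268) = 2152626268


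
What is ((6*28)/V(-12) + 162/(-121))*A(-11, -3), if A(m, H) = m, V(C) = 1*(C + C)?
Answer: 1009/11 ≈ 91.727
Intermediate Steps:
V(C) = 2*C (V(C) = 1*(2*C) = 2*C)
((6*28)/V(-12) + 162/(-121))*A(-11, -3) = ((6*28)/((2*(-12))) + 162/(-121))*(-11) = (168/(-24) + 162*(-1/121))*(-11) = (168*(-1/24) - 162/121)*(-11) = (-7 - 162/121)*(-11) = -1009/121*(-11) = 1009/11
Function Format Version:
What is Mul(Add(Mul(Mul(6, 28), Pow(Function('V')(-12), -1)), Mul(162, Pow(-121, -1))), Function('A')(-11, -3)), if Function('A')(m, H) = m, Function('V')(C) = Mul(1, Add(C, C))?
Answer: Rational(1009, 11) ≈ 91.727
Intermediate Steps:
Function('V')(C) = Mul(2, C) (Function('V')(C) = Mul(1, Mul(2, C)) = Mul(2, C))
Mul(Add(Mul(Mul(6, 28), Pow(Function('V')(-12), -1)), Mul(162, Pow(-121, -1))), Function('A')(-11, -3)) = Mul(Add(Mul(Mul(6, 28), Pow(Mul(2, -12), -1)), Mul(162, Pow(-121, -1))), -11) = Mul(Add(Mul(168, Pow(-24, -1)), Mul(162, Rational(-1, 121))), -11) = Mul(Add(Mul(168, Rational(-1, 24)), Rational(-162, 121)), -11) = Mul(Add(-7, Rational(-162, 121)), -11) = Mul(Rational(-1009, 121), -11) = Rational(1009, 11)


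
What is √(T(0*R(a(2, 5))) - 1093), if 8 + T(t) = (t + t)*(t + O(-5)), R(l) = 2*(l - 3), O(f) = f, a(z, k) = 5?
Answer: I*√1101 ≈ 33.181*I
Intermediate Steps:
R(l) = -6 + 2*l (R(l) = 2*(-3 + l) = -6 + 2*l)
T(t) = -8 + 2*t*(-5 + t) (T(t) = -8 + (t + t)*(t - 5) = -8 + (2*t)*(-5 + t) = -8 + 2*t*(-5 + t))
√(T(0*R(a(2, 5))) - 1093) = √((-8 - 0*(-6 + 2*5) + 2*(0*(-6 + 2*5))²) - 1093) = √((-8 - 0*(-6 + 10) + 2*(0*(-6 + 10))²) - 1093) = √((-8 - 0*4 + 2*(0*4)²) - 1093) = √((-8 - 10*0 + 2*0²) - 1093) = √((-8 + 0 + 2*0) - 1093) = √((-8 + 0 + 0) - 1093) = √(-8 - 1093) = √(-1101) = I*√1101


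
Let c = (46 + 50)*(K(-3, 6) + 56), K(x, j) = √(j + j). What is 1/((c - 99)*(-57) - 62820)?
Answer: -4489/1627804833 + 1216*√3/14650243497 ≈ -2.6139e-6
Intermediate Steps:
K(x, j) = √2*√j (K(x, j) = √(2*j) = √2*√j)
c = 5376 + 192*√3 (c = (46 + 50)*(√2*√6 + 56) = 96*(2*√3 + 56) = 96*(56 + 2*√3) = 5376 + 192*√3 ≈ 5708.6)
1/((c - 99)*(-57) - 62820) = 1/(((5376 + 192*√3) - 99)*(-57) - 62820) = 1/((5277 + 192*√3)*(-57) - 62820) = 1/((-300789 - 10944*√3) - 62820) = 1/(-363609 - 10944*√3)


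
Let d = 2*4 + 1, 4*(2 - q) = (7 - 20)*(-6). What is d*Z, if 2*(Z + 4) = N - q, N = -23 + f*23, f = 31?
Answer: 12591/4 ≈ 3147.8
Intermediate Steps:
N = 690 (N = -23 + 31*23 = -23 + 713 = 690)
q = -35/2 (q = 2 - (7 - 20)*(-6)/4 = 2 - (-13)*(-6)/4 = 2 - ¼*78 = 2 - 39/2 = -35/2 ≈ -17.500)
d = 9 (d = 8 + 1 = 9)
Z = 1399/4 (Z = -4 + (690 - 1*(-35/2))/2 = -4 + (690 + 35/2)/2 = -4 + (½)*(1415/2) = -4 + 1415/4 = 1399/4 ≈ 349.75)
d*Z = 9*(1399/4) = 12591/4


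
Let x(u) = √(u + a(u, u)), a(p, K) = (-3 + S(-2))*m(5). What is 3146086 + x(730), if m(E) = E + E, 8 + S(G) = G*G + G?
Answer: 3146086 + 8*√10 ≈ 3.1461e+6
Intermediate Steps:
S(G) = -8 + G + G² (S(G) = -8 + (G*G + G) = -8 + (G² + G) = -8 + (G + G²) = -8 + G + G²)
m(E) = 2*E
a(p, K) = -90 (a(p, K) = (-3 + (-8 - 2 + (-2)²))*(2*5) = (-3 + (-8 - 2 + 4))*10 = (-3 - 6)*10 = -9*10 = -90)
x(u) = √(-90 + u) (x(u) = √(u - 90) = √(-90 + u))
3146086 + x(730) = 3146086 + √(-90 + 730) = 3146086 + √640 = 3146086 + 8*√10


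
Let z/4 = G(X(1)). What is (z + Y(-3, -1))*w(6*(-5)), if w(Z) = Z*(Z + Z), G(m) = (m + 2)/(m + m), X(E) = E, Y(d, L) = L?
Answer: 9000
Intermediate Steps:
G(m) = (2 + m)/(2*m) (G(m) = (2 + m)/((2*m)) = (2 + m)*(1/(2*m)) = (2 + m)/(2*m))
z = 6 (z = 4*((½)*(2 + 1)/1) = 4*((½)*1*3) = 4*(3/2) = 6)
w(Z) = 2*Z² (w(Z) = Z*(2*Z) = 2*Z²)
(z + Y(-3, -1))*w(6*(-5)) = (6 - 1)*(2*(6*(-5))²) = 5*(2*(-30)²) = 5*(2*900) = 5*1800 = 9000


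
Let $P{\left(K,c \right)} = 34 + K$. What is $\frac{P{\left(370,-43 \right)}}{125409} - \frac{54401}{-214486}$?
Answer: $\frac{6909027353}{26898474774} \approx 0.25686$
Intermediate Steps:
$\frac{P{\left(370,-43 \right)}}{125409} - \frac{54401}{-214486} = \frac{34 + 370}{125409} - \frac{54401}{-214486} = 404 \cdot \frac{1}{125409} - - \frac{54401}{214486} = \frac{404}{125409} + \frac{54401}{214486} = \frac{6909027353}{26898474774}$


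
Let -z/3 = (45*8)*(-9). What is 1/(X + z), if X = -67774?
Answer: -1/58054 ≈ -1.7225e-5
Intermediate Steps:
z = 9720 (z = -3*45*8*(-9) = -1080*(-9) = -3*(-3240) = 9720)
1/(X + z) = 1/(-67774 + 9720) = 1/(-58054) = -1/58054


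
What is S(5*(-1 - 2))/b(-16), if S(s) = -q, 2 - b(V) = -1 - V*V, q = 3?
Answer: -3/259 ≈ -0.011583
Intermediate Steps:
b(V) = 3 + V² (b(V) = 2 - (-1 - V*V) = 2 - (-1 - V²) = 2 + (1 + V²) = 3 + V²)
S(s) = -3 (S(s) = -1*3 = -3)
S(5*(-1 - 2))/b(-16) = -3/(3 + (-16)²) = -3/(3 + 256) = -3/259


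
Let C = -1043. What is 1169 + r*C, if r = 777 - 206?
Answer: -594384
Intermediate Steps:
r = 571
1169 + r*C = 1169 + 571*(-1043) = 1169 - 595553 = -594384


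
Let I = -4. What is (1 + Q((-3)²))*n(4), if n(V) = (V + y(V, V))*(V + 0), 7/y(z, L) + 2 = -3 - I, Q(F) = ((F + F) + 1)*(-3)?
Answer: 672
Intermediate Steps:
Q(F) = -3 - 6*F (Q(F) = (2*F + 1)*(-3) = (1 + 2*F)*(-3) = -3 - 6*F)
y(z, L) = -7 (y(z, L) = 7/(-2 + (-3 - 1*(-4))) = 7/(-2 + (-3 + 4)) = 7/(-2 + 1) = 7/(-1) = 7*(-1) = -7)
n(V) = V*(-7 + V) (n(V) = (V - 7)*(V + 0) = (-7 + V)*V = V*(-7 + V))
(1 + Q((-3)²))*n(4) = (1 + (-3 - 6*(-3)²))*(4*(-7 + 4)) = (1 + (-3 - 6*9))*(4*(-3)) = (1 + (-3 - 54))*(-12) = (1 - 57)*(-12) = -56*(-12) = 672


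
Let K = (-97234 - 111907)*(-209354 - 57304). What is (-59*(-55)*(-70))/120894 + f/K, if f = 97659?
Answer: -2111323996389259/1123692014555922 ≈ -1.8789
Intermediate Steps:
K = 55769120778 (K = -209141*(-266658) = 55769120778)
(-59*(-55)*(-70))/120894 + f/K = (-59*(-55)*(-70))/120894 + 97659/55769120778 = (3245*(-70))*(1/120894) + 97659*(1/55769120778) = -227150*1/120894 + 32553/18589706926 = -113575/60447 + 32553/18589706926 = -2111323996389259/1123692014555922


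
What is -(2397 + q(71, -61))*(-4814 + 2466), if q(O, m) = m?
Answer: 5484928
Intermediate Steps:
-(2397 + q(71, -61))*(-4814 + 2466) = -(2397 - 61)*(-4814 + 2466) = -2336*(-2348) = -1*(-5484928) = 5484928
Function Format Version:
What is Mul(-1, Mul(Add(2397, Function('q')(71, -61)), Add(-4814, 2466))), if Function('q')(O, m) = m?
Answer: 5484928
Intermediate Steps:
Mul(-1, Mul(Add(2397, Function('q')(71, -61)), Add(-4814, 2466))) = Mul(-1, Mul(Add(2397, -61), Add(-4814, 2466))) = Mul(-1, Mul(2336, -2348)) = Mul(-1, -5484928) = 5484928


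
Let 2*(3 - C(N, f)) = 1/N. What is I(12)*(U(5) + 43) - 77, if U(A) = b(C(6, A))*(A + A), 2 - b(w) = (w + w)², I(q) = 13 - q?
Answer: -6377/18 ≈ -354.28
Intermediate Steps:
C(N, f) = 3 - 1/(2*N)
b(w) = 2 - 4*w² (b(w) = 2 - (w + w)² = 2 - (2*w)² = 2 - 4*w²)
U(A) = -1153*A/18 (U(A) = (2 - 4*(3 - ½/6)²)*(A + A) = (2 - 4*(3 - ½*⅙)²)*(2*A) = (2 - 4*(3 - 1/12)²)*(2*A) = (2 - 4*(35/12)²)*(2*A) = (2 - 4*1225/144)*(2*A) = (2 - 1225/36)*(2*A) = -1153*A/18)
I(12)*(U(5) + 43) - 77 = (13 - 1*12)*(-1153/18*5 + 43) - 77 = (13 - 12)*(-5765/18 + 43) - 77 = 1*(-4991/18) - 77 = -4991/18 - 77 = -6377/18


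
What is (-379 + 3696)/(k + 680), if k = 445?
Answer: 3317/1125 ≈ 2.9484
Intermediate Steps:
(-379 + 3696)/(k + 680) = (-379 + 3696)/(445 + 680) = 3317/1125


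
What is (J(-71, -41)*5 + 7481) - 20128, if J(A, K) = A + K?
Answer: -13207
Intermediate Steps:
(J(-71, -41)*5 + 7481) - 20128 = ((-71 - 41)*5 + 7481) - 20128 = (-112*5 + 7481) - 20128 = (-560 + 7481) - 20128 = 6921 - 20128 = -13207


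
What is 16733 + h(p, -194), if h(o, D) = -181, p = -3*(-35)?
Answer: 16552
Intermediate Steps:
p = 105
16733 + h(p, -194) = 16733 - 181 = 16552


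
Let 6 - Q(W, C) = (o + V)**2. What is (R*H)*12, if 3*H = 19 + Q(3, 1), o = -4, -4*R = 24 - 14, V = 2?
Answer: -210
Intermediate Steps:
R = -5/2 (R = -(24 - 14)/4 = -1/4*10 = -5/2 ≈ -2.5000)
Q(W, C) = 2 (Q(W, C) = 6 - (-4 + 2)**2 = 6 - 1*(-2)**2 = 6 - 1*4 = 6 - 4 = 2)
H = 7 (H = (19 + 2)/3 = (1/3)*21 = 7)
(R*H)*12 = -5/2*7*12 = -35/2*12 = -210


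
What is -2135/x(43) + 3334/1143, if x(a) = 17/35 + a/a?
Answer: -85237307/59436 ≈ -1434.1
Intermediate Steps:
x(a) = 52/35 (x(a) = 17*(1/35) + 1 = 17/35 + 1 = 52/35)
-2135/x(43) + 3334/1143 = -2135/52/35 + 3334/1143 = -2135*35/52 + 3334*(1/1143) = -74725/52 + 3334/1143 = -85237307/59436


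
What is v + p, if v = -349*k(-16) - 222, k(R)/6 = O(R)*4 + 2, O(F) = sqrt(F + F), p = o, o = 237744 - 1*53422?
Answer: 179912 - 33504*I*sqrt(2) ≈ 1.7991e+5 - 47382.0*I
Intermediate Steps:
o = 184322 (o = 237744 - 53422 = 184322)
p = 184322
O(F) = sqrt(2)*sqrt(F) (O(F) = sqrt(2*F) = sqrt(2)*sqrt(F))
k(R) = 12 + 24*sqrt(2)*sqrt(R) (k(R) = 6*((sqrt(2)*sqrt(R))*4 + 2) = 6*(4*sqrt(2)*sqrt(R) + 2) = 6*(2 + 4*sqrt(2)*sqrt(R)) = 12 + 24*sqrt(2)*sqrt(R))
v = -4410 - 33504*I*sqrt(2) (v = -349*(12 + 24*sqrt(2)*sqrt(-16)) - 222 = -349*(12 + 24*sqrt(2)*(4*I)) - 222 = -349*(12 + 96*I*sqrt(2)) - 222 = (-4188 - 33504*I*sqrt(2)) - 222 = -4410 - 33504*I*sqrt(2) ≈ -4410.0 - 47382.0*I)
v + p = (-4410 - 33504*I*sqrt(2)) + 184322 = 179912 - 33504*I*sqrt(2)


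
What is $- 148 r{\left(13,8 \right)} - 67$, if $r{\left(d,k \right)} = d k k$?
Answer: $-123203$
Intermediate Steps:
$r{\left(d,k \right)} = d k^{2}$
$- 148 r{\left(13,8 \right)} - 67 = - 148 \cdot 13 \cdot 8^{2} - 67 = - 148 \cdot 13 \cdot 64 - 67 = \left(-148\right) 832 - 67 = -123136 - 67 = -123203$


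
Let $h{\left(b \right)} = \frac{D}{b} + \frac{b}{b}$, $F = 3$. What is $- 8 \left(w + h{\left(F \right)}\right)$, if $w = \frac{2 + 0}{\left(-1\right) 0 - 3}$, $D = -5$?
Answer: $\frac{32}{3} \approx 10.667$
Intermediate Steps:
$h{\left(b \right)} = 1 - \frac{5}{b}$ ($h{\left(b \right)} = - \frac{5}{b} + \frac{b}{b} = - \frac{5}{b} + 1 = 1 - \frac{5}{b}$)
$w = - \frac{2}{3}$ ($w = \frac{2}{0 - 3} = \frac{2}{-3} = 2 \left(- \frac{1}{3}\right) = - \frac{2}{3} \approx -0.66667$)
$- 8 \left(w + h{\left(F \right)}\right) = - 8 \left(- \frac{2}{3} + \frac{-5 + 3}{3}\right) = - 8 \left(- \frac{2}{3} + \frac{1}{3} \left(-2\right)\right) = - 8 \left(- \frac{2}{3} - \frac{2}{3}\right) = \left(-8\right) \left(- \frac{4}{3}\right) = \frac{32}{3}$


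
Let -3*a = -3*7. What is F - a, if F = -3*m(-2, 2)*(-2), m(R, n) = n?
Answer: 5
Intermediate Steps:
F = 12 (F = -3*2*(-2) = -6*(-2) = 12)
a = 7 (a = -(-1)*7 = -⅓*(-21) = 7)
F - a = 12 - 1*7 = 12 - 7 = 5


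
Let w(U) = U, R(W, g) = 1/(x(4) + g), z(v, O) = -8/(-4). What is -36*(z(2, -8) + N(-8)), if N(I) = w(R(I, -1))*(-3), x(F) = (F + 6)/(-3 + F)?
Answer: -60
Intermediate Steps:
z(v, O) = 2 (z(v, O) = -8*(-¼) = 2)
x(F) = (6 + F)/(-3 + F)
R(W, g) = 1/(10 + g) (R(W, g) = 1/((6 + 4)/(-3 + 4) + g) = 1/(10/1 + g) = 1/(1*10 + g) = 1/(10 + g))
N(I) = -⅓ (N(I) = -3/(10 - 1) = -3/9 = (⅑)*(-3) = -⅓)
-36*(z(2, -8) + N(-8)) = -36*(2 - ⅓) = -36*5/3 = -60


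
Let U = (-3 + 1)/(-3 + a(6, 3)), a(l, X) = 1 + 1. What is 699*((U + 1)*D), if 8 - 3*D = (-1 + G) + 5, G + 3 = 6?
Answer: 699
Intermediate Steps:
G = 3 (G = -3 + 6 = 3)
a(l, X) = 2
D = 1/3 (D = 8/3 - ((-1 + 3) + 5)/3 = 8/3 - (2 + 5)/3 = 8/3 - 1/3*7 = 8/3 - 7/3 = 1/3 ≈ 0.33333)
U = 2 (U = (-3 + 1)/(-3 + 2) = -2/(-1) = -2*(-1) = 2)
699*((U + 1)*D) = 699*((2 + 1)*(1/3)) = 699*(3*(1/3)) = 699*1 = 699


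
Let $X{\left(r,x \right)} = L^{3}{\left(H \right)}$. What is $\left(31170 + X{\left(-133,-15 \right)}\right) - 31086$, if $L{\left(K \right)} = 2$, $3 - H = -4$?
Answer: $92$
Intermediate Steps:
$H = 7$ ($H = 3 - -4 = 3 + 4 = 7$)
$X{\left(r,x \right)} = 8$ ($X{\left(r,x \right)} = 2^{3} = 8$)
$\left(31170 + X{\left(-133,-15 \right)}\right) - 31086 = \left(31170 + 8\right) - 31086 = 31178 - 31086 = 92$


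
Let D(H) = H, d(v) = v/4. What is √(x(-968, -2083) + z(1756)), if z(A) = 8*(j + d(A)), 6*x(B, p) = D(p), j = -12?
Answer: √110478/6 ≈ 55.397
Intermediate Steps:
d(v) = v/4 (d(v) = v*(¼) = v/4)
x(B, p) = p/6
z(A) = -96 + 2*A (z(A) = 8*(-12 + A/4) = -96 + 2*A)
√(x(-968, -2083) + z(1756)) = √((⅙)*(-2083) + (-96 + 2*1756)) = √(-2083/6 + (-96 + 3512)) = √(-2083/6 + 3416) = √(18413/6) = √110478/6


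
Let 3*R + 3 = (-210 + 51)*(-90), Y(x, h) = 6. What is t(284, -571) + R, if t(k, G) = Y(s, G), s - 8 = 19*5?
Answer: 4775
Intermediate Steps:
s = 103 (s = 8 + 19*5 = 8 + 95 = 103)
R = 4769 (R = -1 + ((-210 + 51)*(-90))/3 = -1 + (-159*(-90))/3 = -1 + (⅓)*14310 = -1 + 4770 = 4769)
t(k, G) = 6
t(284, -571) + R = 6 + 4769 = 4775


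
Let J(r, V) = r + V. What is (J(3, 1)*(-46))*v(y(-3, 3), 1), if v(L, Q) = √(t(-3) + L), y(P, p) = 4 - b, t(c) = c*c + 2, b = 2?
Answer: -184*√13 ≈ -663.42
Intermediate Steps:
t(c) = 2 + c² (t(c) = c² + 2 = 2 + c²)
y(P, p) = 2 (y(P, p) = 4 - 1*2 = 4 - 2 = 2)
v(L, Q) = √(11 + L) (v(L, Q) = √((2 + (-3)²) + L) = √((2 + 9) + L) = √(11 + L))
J(r, V) = V + r
(J(3, 1)*(-46))*v(y(-3, 3), 1) = ((1 + 3)*(-46))*√(11 + 2) = (4*(-46))*√13 = -184*√13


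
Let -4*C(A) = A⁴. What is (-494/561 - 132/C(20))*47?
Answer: -231309889/5610000 ≈ -41.232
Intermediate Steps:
C(A) = -A⁴/4
(-494/561 - 132/C(20))*47 = (-494/561 - 132/((-¼*20⁴)))*47 = (-494*1/561 - 132/((-¼*160000)))*47 = (-494/561 - 132/(-40000))*47 = (-494/561 - 132*(-1/40000))*47 = (-494/561 + 33/10000)*47 = -4921487/5610000*47 = -231309889/5610000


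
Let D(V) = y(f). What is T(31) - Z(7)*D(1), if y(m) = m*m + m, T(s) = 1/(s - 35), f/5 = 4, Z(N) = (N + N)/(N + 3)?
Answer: -2353/4 ≈ -588.25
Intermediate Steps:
Z(N) = 2*N/(3 + N) (Z(N) = (2*N)/(3 + N) = 2*N/(3 + N))
f = 20 (f = 5*4 = 20)
T(s) = 1/(-35 + s)
y(m) = m + m**2 (y(m) = m**2 + m = m + m**2)
D(V) = 420 (D(V) = 20*(1 + 20) = 20*21 = 420)
T(31) - Z(7)*D(1) = 1/(-35 + 31) - 2*7/(3 + 7)*420 = 1/(-4) - 2*7/10*420 = -1/4 - 2*7*(1/10)*420 = -1/4 - 7*420/5 = -1/4 - 1*588 = -1/4 - 588 = -2353/4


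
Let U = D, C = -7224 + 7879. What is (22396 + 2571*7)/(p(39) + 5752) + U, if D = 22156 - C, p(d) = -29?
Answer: 123090616/5723 ≈ 21508.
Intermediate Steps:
C = 655
D = 21501 (D = 22156 - 1*655 = 22156 - 655 = 21501)
U = 21501
(22396 + 2571*7)/(p(39) + 5752) + U = (22396 + 2571*7)/(-29 + 5752) + 21501 = (22396 + 17997)/5723 + 21501 = 40393*(1/5723) + 21501 = 40393/5723 + 21501 = 123090616/5723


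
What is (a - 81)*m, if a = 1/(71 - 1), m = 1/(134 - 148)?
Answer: 5669/980 ≈ 5.7847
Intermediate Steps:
m = -1/14 (m = 1/(-14) = -1/14 ≈ -0.071429)
a = 1/70 ≈ 0.014286
(a - 81)*m = (1/70 - 81)*(-1/14) = -5669/70*(-1/14) = 5669/980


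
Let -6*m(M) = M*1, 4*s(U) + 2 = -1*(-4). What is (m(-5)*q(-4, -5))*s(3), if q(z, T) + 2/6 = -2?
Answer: -35/36 ≈ -0.97222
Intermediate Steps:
s(U) = ½ (s(U) = -½ + (-1*(-4))/4 = -½ + (¼)*4 = -½ + 1 = ½)
q(z, T) = -7/3 (q(z, T) = -⅓ - 2 = -7/3)
m(M) = -M/6
(m(-5)*q(-4, -5))*s(3) = (-⅙*(-5)*(-7/3))*(½) = ((⅚)*(-7/3))*(½) = -35/18*½ = -35/36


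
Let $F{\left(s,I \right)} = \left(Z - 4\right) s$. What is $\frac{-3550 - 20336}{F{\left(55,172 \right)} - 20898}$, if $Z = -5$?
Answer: $\frac{2654}{2377} \approx 1.1165$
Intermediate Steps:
$F{\left(s,I \right)} = - 9 s$ ($F{\left(s,I \right)} = \left(-5 - 4\right) s = - 9 s$)
$\frac{-3550 - 20336}{F{\left(55,172 \right)} - 20898} = \frac{-3550 - 20336}{\left(-9\right) 55 - 20898} = - \frac{23886}{-495 - 20898} = - \frac{23886}{-21393} = \left(-23886\right) \left(- \frac{1}{21393}\right) = \frac{2654}{2377}$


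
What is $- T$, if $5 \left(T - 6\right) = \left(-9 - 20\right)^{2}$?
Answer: $- \frac{871}{5} \approx -174.2$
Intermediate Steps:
$T = \frac{871}{5}$ ($T = 6 + \frac{\left(-9 - 20\right)^{2}}{5} = 6 + \frac{\left(-29\right)^{2}}{5} = 6 + \frac{1}{5} \cdot 841 = 6 + \frac{841}{5} = \frac{871}{5} \approx 174.2$)
$- T = \left(-1\right) \frac{871}{5} = - \frac{871}{5}$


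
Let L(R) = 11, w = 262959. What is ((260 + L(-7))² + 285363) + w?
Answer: 621763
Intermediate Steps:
((260 + L(-7))² + 285363) + w = ((260 + 11)² + 285363) + 262959 = (271² + 285363) + 262959 = (73441 + 285363) + 262959 = 358804 + 262959 = 621763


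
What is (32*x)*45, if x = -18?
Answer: -25920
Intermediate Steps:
(32*x)*45 = (32*(-18))*45 = -576*45 = -25920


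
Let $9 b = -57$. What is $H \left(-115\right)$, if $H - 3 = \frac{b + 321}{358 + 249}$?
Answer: $- \frac{736805}{1821} \approx -404.62$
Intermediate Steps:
$b = - \frac{19}{3}$ ($b = \frac{1}{9} \left(-57\right) = - \frac{19}{3} \approx -6.3333$)
$H = \frac{6407}{1821}$ ($H = 3 + \frac{- \frac{19}{3} + 321}{358 + 249} = 3 + \frac{944}{3 \cdot 607} = 3 + \frac{944}{3} \cdot \frac{1}{607} = 3 + \frac{944}{1821} = \frac{6407}{1821} \approx 3.5184$)
$H \left(-115\right) = \frac{6407}{1821} \left(-115\right) = - \frac{736805}{1821}$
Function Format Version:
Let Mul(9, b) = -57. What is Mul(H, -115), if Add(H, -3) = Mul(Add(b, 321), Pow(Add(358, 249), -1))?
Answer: Rational(-736805, 1821) ≈ -404.62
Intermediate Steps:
b = Rational(-19, 3) (b = Mul(Rational(1, 9), -57) = Rational(-19, 3) ≈ -6.3333)
H = Rational(6407, 1821) (H = Add(3, Mul(Add(Rational(-19, 3), 321), Pow(Add(358, 249), -1))) = Add(3, Mul(Rational(944, 3), Pow(607, -1))) = Add(3, Mul(Rational(944, 3), Rational(1, 607))) = Add(3, Rational(944, 1821)) = Rational(6407, 1821) ≈ 3.5184)
Mul(H, -115) = Mul(Rational(6407, 1821), -115) = Rational(-736805, 1821)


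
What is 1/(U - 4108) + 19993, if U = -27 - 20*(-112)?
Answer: 37886734/1895 ≈ 19993.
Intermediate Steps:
U = 2213 (U = -27 + 2240 = 2213)
1/(U - 4108) + 19993 = 1/(2213 - 4108) + 19993 = 1/(-1895) + 19993 = -1/1895 + 19993 = 37886734/1895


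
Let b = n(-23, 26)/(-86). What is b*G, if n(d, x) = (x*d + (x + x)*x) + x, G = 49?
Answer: -19110/43 ≈ -444.42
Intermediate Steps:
n(d, x) = x + 2*x² + d*x (n(d, x) = (d*x + (2*x)*x) + x = (d*x + 2*x²) + x = (2*x² + d*x) + x = x + 2*x² + d*x)
b = -390/43 (b = (26*(1 - 23 + 2*26))/(-86) = (26*(1 - 23 + 52))*(-1/86) = (26*30)*(-1/86) = 780*(-1/86) = -390/43 ≈ -9.0698)
b*G = -390/43*49 = -19110/43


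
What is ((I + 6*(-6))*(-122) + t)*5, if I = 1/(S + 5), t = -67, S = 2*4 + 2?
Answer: 64753/3 ≈ 21584.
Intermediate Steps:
S = 10 (S = 8 + 2 = 10)
I = 1/15 (I = 1/(10 + 5) = 1/15 ≈ 0.066667)
((I + 6*(-6))*(-122) + t)*5 = ((1/15 + 6*(-6))*(-122) - 67)*5 = ((1/15 - 36)*(-122) - 67)*5 = (-539/15*(-122) - 67)*5 = (65758/15 - 67)*5 = (64753/15)*5 = 64753/3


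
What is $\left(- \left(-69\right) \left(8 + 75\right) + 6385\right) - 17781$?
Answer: $-5669$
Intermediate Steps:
$\left(- \left(-69\right) \left(8 + 75\right) + 6385\right) - 17781 = \left(- \left(-69\right) 83 + 6385\right) - 17781 = \left(\left(-1\right) \left(-5727\right) + 6385\right) - 17781 = \left(5727 + 6385\right) - 17781 = 12112 - 17781 = -5669$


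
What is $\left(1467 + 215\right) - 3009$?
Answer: $-1327$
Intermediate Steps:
$\left(1467 + 215\right) - 3009 = 1682 - 3009 = -1327$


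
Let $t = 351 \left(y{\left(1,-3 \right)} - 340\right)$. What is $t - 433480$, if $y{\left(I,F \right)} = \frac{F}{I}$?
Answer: $-553873$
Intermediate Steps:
$t = -120393$ ($t = 351 \left(- \frac{3}{1} - 340\right) = 351 \left(\left(-3\right) 1 - 340\right) = 351 \left(-3 - 340\right) = 351 \left(-343\right) = -120393$)
$t - 433480 = -120393 - 433480 = -553873$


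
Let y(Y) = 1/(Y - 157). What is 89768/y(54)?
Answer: -9246104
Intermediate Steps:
y(Y) = 1/(-157 + Y)
89768/y(54) = 89768/(1/(-157 + 54)) = 89768/(1/(-103)) = 89768/(-1/103) = 89768*(-103) = -9246104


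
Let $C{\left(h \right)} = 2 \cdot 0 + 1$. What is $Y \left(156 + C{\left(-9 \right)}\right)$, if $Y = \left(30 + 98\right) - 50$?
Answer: $12246$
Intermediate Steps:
$C{\left(h \right)} = 1$ ($C{\left(h \right)} = 0 + 1 = 1$)
$Y = 78$ ($Y = 128 - 50 = 78$)
$Y \left(156 + C{\left(-9 \right)}\right) = 78 \left(156 + 1\right) = 78 \cdot 157 = 12246$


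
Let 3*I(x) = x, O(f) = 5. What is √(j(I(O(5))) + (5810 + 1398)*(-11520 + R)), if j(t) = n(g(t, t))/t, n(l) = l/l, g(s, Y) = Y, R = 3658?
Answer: I*√1416732385/5 ≈ 7527.9*I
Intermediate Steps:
I(x) = x/3
n(l) = 1
j(t) = 1/t
√(j(I(O(5))) + (5810 + 1398)*(-11520 + R)) = √(1/((⅓)*5) + (5810 + 1398)*(-11520 + 3658)) = √(1/(5/3) + 7208*(-7862)) = √(⅗ - 56669296) = √(-283346477/5) = I*√1416732385/5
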